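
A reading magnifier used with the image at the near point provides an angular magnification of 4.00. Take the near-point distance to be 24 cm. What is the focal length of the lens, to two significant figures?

8.0 cm

For the image at the near point, M = 1 + D/f.
f = D/(M - 1) = 24/(4.0 - 1) = 8.000 cm.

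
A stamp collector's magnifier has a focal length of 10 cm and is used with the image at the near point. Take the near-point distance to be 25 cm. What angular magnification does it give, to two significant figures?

3.5

M = 1 + D/f = 1 + 25/10 = 3.500.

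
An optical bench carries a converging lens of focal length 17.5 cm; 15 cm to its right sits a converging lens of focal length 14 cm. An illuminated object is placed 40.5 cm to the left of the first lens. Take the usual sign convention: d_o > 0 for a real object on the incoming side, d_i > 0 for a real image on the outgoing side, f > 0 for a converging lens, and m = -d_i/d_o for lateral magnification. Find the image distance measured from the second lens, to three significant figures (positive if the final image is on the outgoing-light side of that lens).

First lens: d_i1 = 1/(1/17.5 - 1/40.5) = 30.815 cm.
Since 30.815 cm > 15 cm, the first image lies past the second lens and serves as a virtual object: d_o2 = L - d_i1 = -15.815 cm.
Second lens: d_i2 = 1/(1/14 - 1/(-15.815)) = 7.426 cm.

7.43 cm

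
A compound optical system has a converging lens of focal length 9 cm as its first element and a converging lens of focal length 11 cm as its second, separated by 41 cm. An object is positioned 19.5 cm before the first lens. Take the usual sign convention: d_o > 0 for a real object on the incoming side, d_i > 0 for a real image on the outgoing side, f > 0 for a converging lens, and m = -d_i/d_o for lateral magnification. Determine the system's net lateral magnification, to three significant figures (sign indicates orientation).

0.710

Applying the thin-lens equation to the first lens, 1/9 = 1/19.5 + 1/d_i1, which gives d_i1 = 16.714 cm.
Its lateral magnification is m_1 = -d_i1/d_o1 = -(16.714)/19.5 = -0.8571.
That image sits 24.286 cm in front of the second lens, so d_o2 = 24.286 cm.
Applying the thin-lens equation again with f_2 = 11 cm and d_o2 = 24.286 cm gives d_i2 = 20.108 cm.
m_2 = -(20.108)/(24.286) = -0.8280.
Total m = m_1 x m_2 = (-0.8571)(-0.8280) = 0.7097.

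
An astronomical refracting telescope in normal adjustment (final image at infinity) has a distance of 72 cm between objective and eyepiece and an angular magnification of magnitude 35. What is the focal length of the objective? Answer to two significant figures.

In normal adjustment the tube length equals f_obj + f_eye and |M| = f_obj/f_eye.
So f_obj = 35 f_eye and 35 f_eye + f_eye = 72 cm, giving f_eye = 72/36 = 2.000 cm and f_obj = 70.000 cm.

70 cm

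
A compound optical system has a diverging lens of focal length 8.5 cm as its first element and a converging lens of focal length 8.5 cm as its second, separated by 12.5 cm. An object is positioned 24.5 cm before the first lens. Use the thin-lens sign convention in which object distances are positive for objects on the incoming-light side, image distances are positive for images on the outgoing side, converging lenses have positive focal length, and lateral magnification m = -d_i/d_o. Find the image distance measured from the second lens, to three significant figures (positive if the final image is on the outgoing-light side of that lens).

15.5 cm

Applying the thin-lens equation to the first lens, 1/(-8.5) = 1/24.5 + 1/d_i1, which gives d_i1 = -6.311 cm.
With d_i1 < 0 the first image is virtual and lies on the object side; the object distance for lens 2 is d_o2 = 12.5 - (-6.311) = 18.811 cm.
Applying the thin-lens equation again with f_2 = 8.5 cm and d_o2 = 18.811 cm gives d_i2 = 15.507 cm.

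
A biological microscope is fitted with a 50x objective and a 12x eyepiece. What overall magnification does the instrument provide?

600

The overall magnification of a compound microscope is the product of the objective and eyepiece magnifications:
M = M_obj x M_eye = 50 x 12 = 600.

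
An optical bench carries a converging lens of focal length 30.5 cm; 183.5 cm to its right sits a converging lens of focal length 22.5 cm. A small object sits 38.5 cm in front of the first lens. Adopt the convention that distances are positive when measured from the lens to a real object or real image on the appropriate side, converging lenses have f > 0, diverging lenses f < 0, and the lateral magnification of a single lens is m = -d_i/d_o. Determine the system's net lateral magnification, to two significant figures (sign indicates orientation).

First lens: d_i1 = 1/(1/30.5 - 1/38.5) = 146.781 cm.
m_1 = -(146.781)/38.5 = -3.8125.
That image sits 36.719 cm in front of the second lens, so d_o2 = 36.719 cm.
Second lens: d_i2 = 1/(1/22.5 - 1/(36.719)) = 58.104 cm.
m_2 = -(58.104)/(36.719) = -1.5824.
Total m = m_1 x m_2 = (-3.8125)(-1.5824) = 6.0330.

6.0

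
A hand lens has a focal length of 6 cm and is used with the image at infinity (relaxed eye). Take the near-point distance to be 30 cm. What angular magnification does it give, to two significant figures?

M = D/f = 30/6 = 5.000.

5.0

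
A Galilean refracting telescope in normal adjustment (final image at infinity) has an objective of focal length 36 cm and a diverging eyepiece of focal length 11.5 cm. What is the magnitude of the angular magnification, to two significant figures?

3.1

|M| = f_obj/|f_eye| = 36/11.5 = 3.130.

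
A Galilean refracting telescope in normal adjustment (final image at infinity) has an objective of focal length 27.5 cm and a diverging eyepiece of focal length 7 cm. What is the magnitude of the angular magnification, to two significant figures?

3.9

|M| = f_obj/|f_eye| = 27.5/7 = 3.929.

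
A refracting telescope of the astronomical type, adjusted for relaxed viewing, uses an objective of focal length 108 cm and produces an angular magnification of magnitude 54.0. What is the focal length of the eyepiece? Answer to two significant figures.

|M| = f_obj/f_eye, so f_eye = f_obj/|M| = 108/54.0 = 2.000 cm.

2.0 cm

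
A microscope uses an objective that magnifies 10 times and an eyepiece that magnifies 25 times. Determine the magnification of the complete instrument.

250

The overall magnification of a compound microscope is the product of the objective and eyepiece magnifications:
M = M_obj x M_eye = 10 x 25 = 250.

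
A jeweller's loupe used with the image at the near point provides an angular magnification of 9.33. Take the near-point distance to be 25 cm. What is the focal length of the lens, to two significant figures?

3.0 cm

For the image at the near point, M = 1 + D/f.
f = D/(M - 1) = 25/(9.33 - 1) = 3.001 cm.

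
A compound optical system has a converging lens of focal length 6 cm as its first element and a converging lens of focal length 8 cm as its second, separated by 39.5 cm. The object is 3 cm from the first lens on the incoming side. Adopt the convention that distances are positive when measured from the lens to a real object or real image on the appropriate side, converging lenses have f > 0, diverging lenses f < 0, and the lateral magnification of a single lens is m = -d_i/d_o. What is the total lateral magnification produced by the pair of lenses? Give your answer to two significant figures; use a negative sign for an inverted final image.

-0.43

Lens 1: 1/d_i1 = 1/f_1 - 1/d_o1 = 1/6 - 1/3 = -0.16667 cm^-1, so d_i1 = -6.000 cm.
m_1 = -(-6.000)/3 = 2.0000.
The intermediate image is virtual, 6.000 cm to the left of lens 1, so d_o2 = L - d_i1 = 39.5 - (-6.000) = 45.500 cm.
Lens 2: 1/d_i2 = 1/f_2 - 1/d_o2 = 1/8 - 1/(45.500) = 0.10302 cm^-1, so d_i2 = 9.707 cm.
m_2 = -(9.707)/(45.500) = -0.2133.
The system's lateral magnification is m_1 m_2 = (2.0000)(-0.2133) = -0.4267.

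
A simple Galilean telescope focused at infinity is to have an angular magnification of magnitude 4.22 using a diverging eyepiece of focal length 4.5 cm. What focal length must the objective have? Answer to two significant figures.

19 cm

|M| = f_obj/|f_eye|, so f_obj = |M| x |f_eye| = 4.22 x 4.5 = 18.990 cm.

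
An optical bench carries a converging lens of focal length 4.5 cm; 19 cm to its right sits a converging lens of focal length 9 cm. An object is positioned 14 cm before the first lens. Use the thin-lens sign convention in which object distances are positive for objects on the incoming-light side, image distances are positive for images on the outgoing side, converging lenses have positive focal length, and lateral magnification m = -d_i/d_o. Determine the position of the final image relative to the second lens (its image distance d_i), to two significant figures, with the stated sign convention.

33 cm

Lens 1: 1/d_i1 = 1/f_1 - 1/d_o1 = 1/4.5 - 1/14 = 0.15079 cm^-1, so d_i1 = 6.632 cm.
Object distance for lens 2: d_o2 = 19 - 6.632 = 12.368 cm.
Lens 2: 1/d_i2 = 1/f_2 - 1/d_o2 = 1/9 - 1/(12.368) = 0.03026 cm^-1, so d_i2 = 33.047 cm.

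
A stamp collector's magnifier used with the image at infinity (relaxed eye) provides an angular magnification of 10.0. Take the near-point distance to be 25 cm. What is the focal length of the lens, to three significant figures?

For the image at infinity, M = D/f.
f = D/M = 25/10.0 = 2.500 cm.

2.50 cm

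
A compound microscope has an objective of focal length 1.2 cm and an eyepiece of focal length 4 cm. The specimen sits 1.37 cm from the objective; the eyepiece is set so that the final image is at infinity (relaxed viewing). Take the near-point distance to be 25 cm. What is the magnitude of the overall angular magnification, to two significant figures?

Objective: 1/d_i = 1/f_obj - 1/d_o = 1/1.2 - 1/1.37 = 0.10341 cm^-1, so d_i = 9.671 cm.
m_obj = -d_i/d_o = -9.671/1.37 = -7.059.
Eyepiece angular magnification (image at infinity): M_eye = D/f_e = 25/4 = 6.250.
Overall M = m_obj x M_eye = (-7.059)(6.250) = -44.12.
|M| = 44.12.

44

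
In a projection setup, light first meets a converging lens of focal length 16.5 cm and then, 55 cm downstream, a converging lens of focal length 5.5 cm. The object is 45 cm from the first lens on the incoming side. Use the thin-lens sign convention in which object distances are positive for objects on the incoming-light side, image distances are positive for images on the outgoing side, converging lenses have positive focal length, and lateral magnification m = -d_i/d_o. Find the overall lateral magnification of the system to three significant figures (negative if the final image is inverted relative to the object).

Lens 1: 1/d_i1 = 1/f_1 - 1/d_o1 = 1/16.5 - 1/45 = 0.03838 cm^-1, so d_i1 = 26.053 cm.
m_1 = -(26.053)/45 = -0.5789.
Object distance for lens 2: d_o2 = 55 - 26.053 = 28.947 cm.
Lens 2: 1/d_i2 = 1/f_2 - 1/d_o2 = 1/5.5 - 1/(28.947) = 0.14727 cm^-1, so d_i2 = 6.790 cm.
m_2 = -(6.790)/(28.947) = -0.2346.
The system's lateral magnification is m_1 m_2 = (-0.5789)(-0.2346) = 0.1358.

0.136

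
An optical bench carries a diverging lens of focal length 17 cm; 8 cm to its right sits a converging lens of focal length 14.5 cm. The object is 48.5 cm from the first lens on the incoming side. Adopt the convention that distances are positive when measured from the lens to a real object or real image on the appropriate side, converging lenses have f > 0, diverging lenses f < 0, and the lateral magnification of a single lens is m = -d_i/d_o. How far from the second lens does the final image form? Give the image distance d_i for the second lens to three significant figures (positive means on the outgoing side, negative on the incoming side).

49.0 cm

First lens: d_i1 = 1/(1/(-17) - 1/48.5) = -12.588 cm.
The intermediate image is virtual, 12.588 cm to the left of lens 1, so d_o2 = L - d_i1 = 8 - (-12.588) = 20.588 cm.
Second lens: d_i2 = 1/(1/14.5 - 1/(20.588)) = 49.036 cm.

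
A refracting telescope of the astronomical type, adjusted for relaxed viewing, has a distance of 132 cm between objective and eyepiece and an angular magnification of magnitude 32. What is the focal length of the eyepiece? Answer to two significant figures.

4.0 cm

In normal adjustment the tube length equals f_obj + f_eye and |M| = f_obj/f_eye.
So f_obj = 32 f_eye and 32 f_eye + f_eye = 132 cm, giving f_eye = 132/33 = 4.000 cm and f_obj = 128.000 cm.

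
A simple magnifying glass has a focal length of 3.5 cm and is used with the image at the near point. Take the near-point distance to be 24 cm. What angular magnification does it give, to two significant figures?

M = 1 + D/f = 1 + 24/3.5 = 7.857.

7.9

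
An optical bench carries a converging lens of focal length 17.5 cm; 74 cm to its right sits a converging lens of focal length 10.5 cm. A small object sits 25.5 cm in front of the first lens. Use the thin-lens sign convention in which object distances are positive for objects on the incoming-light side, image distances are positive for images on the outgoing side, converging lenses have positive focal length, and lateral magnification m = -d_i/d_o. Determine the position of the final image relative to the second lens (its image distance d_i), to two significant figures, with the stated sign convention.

25 cm

First lens: d_i1 = 1/(1/17.5 - 1/25.5) = 55.781 cm.
Object distance for lens 2: d_o2 = 74 - 55.781 = 18.219 cm.
Second lens: d_i2 = 1/(1/10.5 - 1/(18.219)) = 24.783 cm.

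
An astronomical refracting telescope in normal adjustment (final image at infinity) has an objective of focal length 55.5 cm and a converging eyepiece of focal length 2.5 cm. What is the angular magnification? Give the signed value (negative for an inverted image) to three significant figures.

-22.2

M = -f_obj/f_eye = -55.5/(2.5) = -22.200.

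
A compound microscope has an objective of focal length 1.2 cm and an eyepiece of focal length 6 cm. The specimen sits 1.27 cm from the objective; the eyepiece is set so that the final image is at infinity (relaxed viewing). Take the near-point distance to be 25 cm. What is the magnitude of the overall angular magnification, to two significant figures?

71

Objective: 1/d_i = 1/f_obj - 1/d_o = 1/1.2 - 1/1.27 = 0.04593 cm^-1, so d_i = 21.771 cm.
m_obj = -d_i/d_o = -21.771/1.27 = -17.143.
Eyepiece angular magnification (image at infinity): M_eye = D/f_e = 25/6 = 4.167.
Overall M = m_obj x M_eye = (-17.143)(4.167) = -71.43.
|M| = 71.43.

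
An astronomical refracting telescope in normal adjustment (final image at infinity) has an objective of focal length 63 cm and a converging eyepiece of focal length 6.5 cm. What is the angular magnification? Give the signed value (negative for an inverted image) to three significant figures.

M = -f_obj/f_eye = -63/(6.5) = -9.692.

-9.69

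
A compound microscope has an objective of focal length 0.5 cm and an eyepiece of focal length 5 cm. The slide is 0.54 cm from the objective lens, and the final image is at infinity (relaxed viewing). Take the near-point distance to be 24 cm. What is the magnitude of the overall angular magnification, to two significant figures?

60

Objective: 1/d_i = 1/f_obj - 1/d_o = 1/0.5 - 1/0.54 = 0.14815 cm^-1, so d_i = 6.750 cm.
m_obj = -d_i/d_o = -6.750/0.54 = -12.500.
Eyepiece angular magnification (image at infinity): M_eye = D/f_e = 24/5 = 4.800.
Overall M = m_obj x M_eye = (-12.500)(4.800) = -60.00.
|M| = 60.00.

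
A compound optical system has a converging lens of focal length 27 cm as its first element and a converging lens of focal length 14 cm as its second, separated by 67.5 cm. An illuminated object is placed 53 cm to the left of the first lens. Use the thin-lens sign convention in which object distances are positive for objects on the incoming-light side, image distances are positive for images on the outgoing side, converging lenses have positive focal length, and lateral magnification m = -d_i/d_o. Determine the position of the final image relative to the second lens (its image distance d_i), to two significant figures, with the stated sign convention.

Applying the thin-lens equation to the first lens, 1/27 = 1/53 + 1/d_i1, which gives d_i1 = 55.038 cm.
Object distance for lens 2: d_o2 = 67.5 - 55.038 = 12.462 cm.
Applying the thin-lens equation again with f_2 = 14 cm and d_o2 = 12.462 cm gives d_i2 = -113.400 cm.

-110 cm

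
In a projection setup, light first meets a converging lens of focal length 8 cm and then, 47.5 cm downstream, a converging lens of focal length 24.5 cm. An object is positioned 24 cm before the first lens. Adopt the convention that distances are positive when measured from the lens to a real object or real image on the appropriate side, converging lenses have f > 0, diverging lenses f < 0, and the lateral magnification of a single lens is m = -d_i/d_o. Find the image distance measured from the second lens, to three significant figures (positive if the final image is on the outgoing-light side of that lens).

First lens: d_i1 = 1/(1/8 - 1/24) = 12.000 cm.
The intermediate image is 12.000 cm to the right of lens 1, so d_o2 = L - d_i1 = 47.5 - 12.000 = 35.500 cm.
Second lens: d_i2 = 1/(1/24.5 - 1/(35.500)) = 79.068 cm.

79.1 cm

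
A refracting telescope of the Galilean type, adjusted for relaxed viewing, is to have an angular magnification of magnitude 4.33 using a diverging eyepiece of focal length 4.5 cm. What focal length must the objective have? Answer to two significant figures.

|M| = f_obj/|f_eye|, so f_obj = |M| x |f_eye| = 4.33 x 4.5 = 19.485 cm.

19 cm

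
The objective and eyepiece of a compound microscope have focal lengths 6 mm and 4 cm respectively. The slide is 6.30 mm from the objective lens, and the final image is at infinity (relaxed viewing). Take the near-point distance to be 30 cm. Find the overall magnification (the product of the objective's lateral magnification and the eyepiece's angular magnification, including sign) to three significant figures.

-150

Convert to cm: f_obj = 6 mm = 0.6 cm; d_o = 6.30 mm = 0.63 cm.
Objective: 1/d_i = 1/f_obj - 1/d_o = 1/0.6 - 1/0.63 = 0.07937 cm^-1, so d_i = 12.600 cm.
m_obj = -d_i/d_o = -12.600/0.63 = -20.000.
Eyepiece angular magnification (image at infinity): M_eye = D/f_e = 30/4 = 7.500.
Overall M = m_obj x M_eye = (-20.000)(7.500) = -150.00.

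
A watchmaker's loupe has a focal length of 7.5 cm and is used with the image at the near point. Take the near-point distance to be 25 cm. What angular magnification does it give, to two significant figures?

4.3

M = 1 + D/f = 1 + 25/7.5 = 4.333.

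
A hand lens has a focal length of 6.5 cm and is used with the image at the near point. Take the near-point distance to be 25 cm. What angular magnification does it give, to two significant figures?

4.8

M = 1 + D/f = 1 + 25/6.5 = 4.846.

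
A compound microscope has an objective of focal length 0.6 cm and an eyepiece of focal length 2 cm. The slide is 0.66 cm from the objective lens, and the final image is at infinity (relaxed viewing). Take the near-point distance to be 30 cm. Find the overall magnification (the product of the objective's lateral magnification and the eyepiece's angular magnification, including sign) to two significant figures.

-150

Objective: 1/d_i = 1/f_obj - 1/d_o = 1/0.6 - 1/0.66 = 0.15152 cm^-1, so d_i = 6.600 cm.
m_obj = -d_i/d_o = -6.600/0.66 = -10.000.
Eyepiece angular magnification (image at infinity): M_eye = D/f_e = 30/2 = 15.000.
Overall M = m_obj x M_eye = (-10.000)(15.000) = -150.00.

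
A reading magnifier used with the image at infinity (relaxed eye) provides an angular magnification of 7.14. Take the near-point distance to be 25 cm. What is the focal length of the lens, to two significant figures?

For the image at infinity, M = D/f.
f = D/M = 25/7.14 = 3.501 cm.

3.5 cm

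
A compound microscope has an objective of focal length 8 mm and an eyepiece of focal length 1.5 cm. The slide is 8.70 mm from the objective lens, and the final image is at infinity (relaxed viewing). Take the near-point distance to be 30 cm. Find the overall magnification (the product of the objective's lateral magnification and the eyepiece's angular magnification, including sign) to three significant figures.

Convert to cm: f_obj = 8 mm = 0.8 cm; d_o = 8.70 mm = 0.87 cm.
Objective: 1/d_i = 1/f_obj - 1/d_o = 1/0.8 - 1/0.87 = 0.10057 cm^-1, so d_i = 9.943 cm.
m_obj = -d_i/d_o = -9.943/0.87 = -11.429.
Eyepiece angular magnification (image at infinity): M_eye = D/f_e = 30/1.5 = 20.000.
Overall M = m_obj x M_eye = (-11.429)(20.000) = -228.57.

-229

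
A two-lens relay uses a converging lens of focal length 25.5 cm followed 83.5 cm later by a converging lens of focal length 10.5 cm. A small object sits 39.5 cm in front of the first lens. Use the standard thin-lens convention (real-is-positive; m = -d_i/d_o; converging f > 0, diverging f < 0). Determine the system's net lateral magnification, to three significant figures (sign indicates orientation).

Applying the thin-lens equation to the first lens, 1/25.5 = 1/39.5 + 1/d_i1, which gives d_i1 = 71.946 cm.
Its lateral magnification is m_1 = -d_i1/d_o1 = -(71.946)/39.5 = -1.8214.
The intermediate image is 71.946 cm to the right of lens 1, so d_o2 = L - d_i1 = 83.5 - 71.946 = 11.554 cm.
Applying the thin-lens equation again with f_2 = 10.5 cm and d_o2 = 11.554 cm gives d_i2 = 115.144 cm.
m_2 = -(115.144)/(11.554) = -9.9661.
Total m = m_1 x m_2 = (-1.8214)(-9.9661) = 18.1525.

18.2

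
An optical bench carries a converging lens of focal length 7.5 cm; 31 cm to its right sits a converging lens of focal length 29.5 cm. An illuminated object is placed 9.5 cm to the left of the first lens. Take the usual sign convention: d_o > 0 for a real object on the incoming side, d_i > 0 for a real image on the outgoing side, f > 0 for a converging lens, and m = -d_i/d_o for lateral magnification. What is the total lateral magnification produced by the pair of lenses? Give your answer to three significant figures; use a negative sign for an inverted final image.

-3.24

Applying the thin-lens equation to the first lens, 1/7.5 = 1/9.5 + 1/d_i1, which gives d_i1 = 35.625 cm.
Its lateral magnification is m_1 = -d_i1/d_o1 = -(35.625)/9.5 = -3.7500.
This image would form 35.625 cm past lens 1, i.e. 4.625 cm beyond lens 2, so it is a virtual object for lens 2: d_o2 = 31 - 35.625 = -4.625 cm.
Applying the thin-lens equation again with f_2 = 29.5 cm and d_o2 = -4.625 cm gives d_i2 = 3.998 cm.
m_2 = -(3.998)/(-4.625) = 0.8645.
The system's lateral magnification is m_1 m_2 = (-3.7500)(0.8645) = -3.2418.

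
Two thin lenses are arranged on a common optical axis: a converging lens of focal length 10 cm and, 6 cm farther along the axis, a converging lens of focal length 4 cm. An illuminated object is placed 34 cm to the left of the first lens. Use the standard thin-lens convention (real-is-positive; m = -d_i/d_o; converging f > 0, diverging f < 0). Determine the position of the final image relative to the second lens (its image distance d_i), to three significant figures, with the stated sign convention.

Lens 1: 1/d_i1 = 1/f_1 - 1/d_o1 = 1/10 - 1/34 = 0.07059 cm^-1, so d_i1 = 14.167 cm.
Since 14.167 cm > 6 cm, the first image lies past the second lens and serves as a virtual object: d_o2 = L - d_i1 = -8.167 cm.
Lens 2: 1/d_i2 = 1/f_2 - 1/d_o2 = 1/4 - 1/(-8.167) = 0.37245 cm^-1, so d_i2 = 2.685 cm.

2.68 cm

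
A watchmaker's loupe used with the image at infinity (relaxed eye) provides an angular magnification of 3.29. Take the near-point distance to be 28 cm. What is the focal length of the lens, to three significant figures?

8.51 cm

For the image at infinity, M = D/f.
f = D/M = 28/3.29 = 8.511 cm.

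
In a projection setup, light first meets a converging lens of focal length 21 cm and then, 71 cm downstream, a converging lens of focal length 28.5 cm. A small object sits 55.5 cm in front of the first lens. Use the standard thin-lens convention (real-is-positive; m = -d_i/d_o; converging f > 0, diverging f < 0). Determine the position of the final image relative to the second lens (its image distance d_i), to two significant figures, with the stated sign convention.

120 cm

First lens: d_i1 = 1/(1/21 - 1/55.5) = 33.783 cm.
The intermediate image is 33.783 cm to the right of lens 1, so d_o2 = L - d_i1 = 71 - 33.783 = 37.217 cm.
Second lens: d_i2 = 1/(1/28.5 - 1/(37.217)) = 121.676 cm.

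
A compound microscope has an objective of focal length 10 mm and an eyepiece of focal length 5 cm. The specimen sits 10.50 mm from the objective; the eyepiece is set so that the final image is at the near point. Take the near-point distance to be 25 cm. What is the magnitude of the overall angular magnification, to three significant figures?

120

Convert to cm: f_obj = 10 mm = 1 cm; d_o = 10.50 mm = 1.05 cm.
Objective: 1/d_i = 1/f_obj - 1/d_o = 1/1 - 1/1.05 = 0.04762 cm^-1, so d_i = 21.000 cm.
m_obj = -d_i/d_o = -21.000/1.05 = -20.000.
Eyepiece angular magnification (image at near point): M_eye = 1 + D/f_e = 1 + 25/5 = 6.000.
Overall M = m_obj x M_eye = (-20.000)(6.000) = -120.00.
|M| = 120.00.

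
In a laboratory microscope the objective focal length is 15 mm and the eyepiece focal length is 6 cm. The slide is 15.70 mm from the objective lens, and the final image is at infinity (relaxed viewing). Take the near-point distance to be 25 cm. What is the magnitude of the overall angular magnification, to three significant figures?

89.3

Convert to cm: f_obj = 15 mm = 1.5 cm; d_o = 15.70 mm = 1.57 cm.
Objective: 1/d_i = 1/f_obj - 1/d_o = 1/1.5 - 1/1.57 = 0.02972 cm^-1, so d_i = 33.643 cm.
m_obj = -d_i/d_o = -33.643/1.57 = -21.429.
Eyepiece angular magnification (image at infinity): M_eye = D/f_e = 25/6 = 4.167.
Overall M = m_obj x M_eye = (-21.429)(4.167) = -89.29.
|M| = 89.29.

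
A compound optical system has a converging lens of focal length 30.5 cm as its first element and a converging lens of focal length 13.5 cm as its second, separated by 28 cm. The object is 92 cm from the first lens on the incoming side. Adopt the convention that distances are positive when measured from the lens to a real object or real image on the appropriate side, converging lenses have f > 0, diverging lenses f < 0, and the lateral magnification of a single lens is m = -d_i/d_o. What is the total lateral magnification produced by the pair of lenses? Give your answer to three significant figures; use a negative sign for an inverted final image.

First lens: d_i1 = 1/(1/30.5 - 1/92) = 45.626 cm.
m_1 = -(45.626)/92 = -0.4959.
Since 45.626 cm > 28 cm, the first image lies past the second lens and serves as a virtual object: d_o2 = L - d_i1 = -17.626 cm.
Second lens: d_i2 = 1/(1/13.5 - 1/(-17.626)) = 7.645 cm.
m_2 = -(7.645)/(-17.626) = 0.4337.
Total m = m_1 x m_2 = (-0.4959)(0.4337) = -0.2151.

-0.215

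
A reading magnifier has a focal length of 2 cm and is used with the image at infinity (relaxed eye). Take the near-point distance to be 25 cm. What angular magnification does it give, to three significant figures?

M = D/f = 25/2 = 12.500.

12.5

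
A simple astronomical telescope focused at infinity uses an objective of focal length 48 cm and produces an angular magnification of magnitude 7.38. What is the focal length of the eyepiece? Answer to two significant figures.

|M| = f_obj/f_eye, so f_eye = f_obj/|M| = 48/7.38 = 6.504 cm.

6.5 cm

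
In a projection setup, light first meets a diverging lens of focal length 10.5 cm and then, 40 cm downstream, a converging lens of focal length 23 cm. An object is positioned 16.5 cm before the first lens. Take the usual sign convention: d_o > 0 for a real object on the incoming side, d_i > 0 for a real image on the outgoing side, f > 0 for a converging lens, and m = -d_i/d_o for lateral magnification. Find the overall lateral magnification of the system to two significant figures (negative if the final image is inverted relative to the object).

Lens 1: 1/d_i1 = 1/f_1 - 1/d_o1 = 1/(-10.5) - 1/16.5 = -0.15584 cm^-1, so d_i1 = -6.417 cm.
m_1 = -(-6.417)/16.5 = 0.3889.
With d_i1 < 0 the first image is virtual and lies on the object side; the object distance for lens 2 is d_o2 = 40 - (-6.417) = 46.417 cm.
Lens 2: 1/d_i2 = 1/f_2 - 1/d_o2 = 1/23 - 1/(46.417) = 0.02193 cm^-1, so d_i2 = 45.591 cm.
m_2 = -(45.591)/(46.417) = -0.9822.
Total m = m_1 x m_2 = (0.3889)(-0.9822) = -0.3820.

-0.38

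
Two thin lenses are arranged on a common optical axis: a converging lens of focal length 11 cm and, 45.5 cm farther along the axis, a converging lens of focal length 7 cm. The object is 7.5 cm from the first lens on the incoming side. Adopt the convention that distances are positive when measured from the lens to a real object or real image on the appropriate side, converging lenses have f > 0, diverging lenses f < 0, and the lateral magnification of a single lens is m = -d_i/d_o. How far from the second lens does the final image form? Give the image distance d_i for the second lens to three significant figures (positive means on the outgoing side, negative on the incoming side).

Lens 1: 1/d_i1 = 1/f_1 - 1/d_o1 = 1/11 - 1/7.5 = -0.04242 cm^-1, so d_i1 = -23.571 cm.
The intermediate image is virtual, 23.571 cm to the left of lens 1, so d_o2 = L - d_i1 = 45.5 - (-23.571) = 69.071 cm.
Lens 2: 1/d_i2 = 1/f_2 - 1/d_o2 = 1/7 - 1/(69.071) = 0.12838 cm^-1, so d_i2 = 7.789 cm.

7.79 cm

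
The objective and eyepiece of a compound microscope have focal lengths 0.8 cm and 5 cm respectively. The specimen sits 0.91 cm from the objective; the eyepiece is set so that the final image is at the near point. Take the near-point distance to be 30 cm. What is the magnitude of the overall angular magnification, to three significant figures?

50.9

Objective: 1/d_i = 1/f_obj - 1/d_o = 1/0.8 - 1/0.91 = 0.15110 cm^-1, so d_i = 6.618 cm.
m_obj = -d_i/d_o = -6.618/0.91 = -7.273.
Eyepiece angular magnification (image at near point): M_eye = 1 + D/f_e = 1 + 30/5 = 7.000.
Overall M = m_obj x M_eye = (-7.273)(7.000) = -50.91.
|M| = 50.91.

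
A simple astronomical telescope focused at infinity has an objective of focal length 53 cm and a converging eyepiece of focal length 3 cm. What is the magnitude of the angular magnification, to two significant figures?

|M| = f_obj/|f_eye| = 53/3 = 17.667.

18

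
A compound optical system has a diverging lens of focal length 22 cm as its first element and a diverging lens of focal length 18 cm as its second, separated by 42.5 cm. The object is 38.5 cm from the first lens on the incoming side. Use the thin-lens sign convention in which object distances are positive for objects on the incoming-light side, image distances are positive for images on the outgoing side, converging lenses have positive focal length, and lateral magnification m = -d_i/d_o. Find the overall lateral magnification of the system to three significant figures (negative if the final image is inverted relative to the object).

First lens: d_i1 = 1/(1/(-22) - 1/38.5) = -14.000 cm.
m_1 = -(-14.000)/38.5 = 0.3636.
With d_i1 < 0 the first image is virtual and lies on the object side; the object distance for lens 2 is d_o2 = 42.5 - (-14.000) = 56.500 cm.
Second lens: d_i2 = 1/(1/(-18) - 1/(56.500)) = -13.651 cm.
m_2 = -(-13.651)/(56.500) = 0.2416.
Total m = m_1 x m_2 = (0.3636)(0.2416) = 0.0879.

0.0879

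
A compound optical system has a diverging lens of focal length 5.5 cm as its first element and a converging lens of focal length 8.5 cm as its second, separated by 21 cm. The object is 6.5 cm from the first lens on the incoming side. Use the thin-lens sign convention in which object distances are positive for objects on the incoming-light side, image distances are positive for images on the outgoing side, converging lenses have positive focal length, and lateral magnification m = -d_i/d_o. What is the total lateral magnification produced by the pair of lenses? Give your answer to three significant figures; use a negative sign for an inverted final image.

-0.252

Lens 1: 1/d_i1 = 1/f_1 - 1/d_o1 = 1/(-5.5) - 1/6.5 = -0.33566 cm^-1, so d_i1 = -2.979 cm.
m_1 = -(-2.979)/6.5 = 0.4583.
The intermediate image is virtual, 2.979 cm to the left of lens 1, so d_o2 = L - d_i1 = 21 - (-2.979) = 23.979 cm.
Lens 2: 1/d_i2 = 1/f_2 - 1/d_o2 = 1/8.5 - 1/(23.979) = 0.07594 cm^-1, so d_i2 = 13.168 cm.
m_2 = -(13.168)/(23.979) = -0.5491.
Overall magnification: m = m_1 m_2 = -0.2517.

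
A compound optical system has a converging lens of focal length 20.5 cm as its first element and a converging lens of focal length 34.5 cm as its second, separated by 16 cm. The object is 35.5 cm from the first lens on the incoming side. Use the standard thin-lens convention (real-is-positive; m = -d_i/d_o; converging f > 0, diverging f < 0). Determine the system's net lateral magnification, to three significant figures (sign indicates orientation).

First lens: d_i1 = 1/(1/20.5 - 1/35.5) = 48.517 cm.
m_1 = -(48.517)/35.5 = -1.3667.
Since 48.517 cm > 16 cm, the first image lies past the second lens and serves as a virtual object: d_o2 = L - d_i1 = -32.517 cm.
Second lens: d_i2 = 1/(1/34.5 - 1/(-32.517)) = 16.739 cm.
m_2 = -(16.739)/(-32.517) = 0.5148.
Overall magnification: m = m_1 m_2 = -0.7036.

-0.704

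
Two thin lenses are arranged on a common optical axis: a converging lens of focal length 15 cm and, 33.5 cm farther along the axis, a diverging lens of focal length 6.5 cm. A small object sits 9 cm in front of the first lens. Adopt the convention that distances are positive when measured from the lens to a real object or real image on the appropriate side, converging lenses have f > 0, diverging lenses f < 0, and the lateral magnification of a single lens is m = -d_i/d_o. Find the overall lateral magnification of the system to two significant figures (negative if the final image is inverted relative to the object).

0.26

First lens: d_i1 = 1/(1/15 - 1/9) = -22.500 cm.
m_1 = -(-22.500)/9 = 2.5000.
The intermediate image is virtual, 22.500 cm to the left of lens 1, so d_o2 = L - d_i1 = 33.5 - (-22.500) = 56.000 cm.
Second lens: d_i2 = 1/(1/(-6.5) - 1/(56.000)) = -5.824 cm.
m_2 = -(-5.824)/(56.000) = 0.1040.
Overall magnification: m = m_1 m_2 = 0.2600.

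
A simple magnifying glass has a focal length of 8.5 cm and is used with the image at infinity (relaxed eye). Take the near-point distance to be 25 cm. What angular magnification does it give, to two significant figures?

2.9

M = D/f = 25/8.5 = 2.941.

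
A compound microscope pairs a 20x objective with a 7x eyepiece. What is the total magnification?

The overall magnification of a compound microscope is the product of the objective and eyepiece magnifications:
M = M_obj x M_eye = 20 x 7 = 140.

140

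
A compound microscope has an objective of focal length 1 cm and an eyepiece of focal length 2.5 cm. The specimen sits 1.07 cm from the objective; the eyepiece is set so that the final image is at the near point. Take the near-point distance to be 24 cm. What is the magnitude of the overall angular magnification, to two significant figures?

Objective: 1/d_i = 1/f_obj - 1/d_o = 1/1 - 1/1.07 = 0.06542 cm^-1, so d_i = 15.286 cm.
m_obj = -d_i/d_o = -15.286/1.07 = -14.286.
Eyepiece angular magnification (image at near point): M_eye = 1 + D/f_e = 1 + 24/2.5 = 10.600.
Overall M = m_obj x M_eye = (-14.286)(10.600) = -151.43.
|M| = 151.43.

150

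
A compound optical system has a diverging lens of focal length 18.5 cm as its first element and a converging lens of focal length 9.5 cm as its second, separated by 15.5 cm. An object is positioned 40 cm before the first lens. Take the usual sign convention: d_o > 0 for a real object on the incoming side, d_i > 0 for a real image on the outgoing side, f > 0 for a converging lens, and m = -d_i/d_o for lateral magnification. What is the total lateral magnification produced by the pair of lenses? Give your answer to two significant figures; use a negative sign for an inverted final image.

First lens: d_i1 = 1/(1/(-18.5) - 1/40) = -12.650 cm.
m_1 = -(-12.650)/40 = 0.3162.
With d_i1 < 0 the first image is virtual and lies on the object side; the object distance for lens 2 is d_o2 = 15.5 - (-12.650) = 28.150 cm.
Second lens: d_i2 = 1/(1/9.5 - 1/(28.150)) = 14.339 cm.
m_2 = -(14.339)/(28.150) = -0.5094.
Overall magnification: m = m_1 m_2 = -0.1611.

-0.16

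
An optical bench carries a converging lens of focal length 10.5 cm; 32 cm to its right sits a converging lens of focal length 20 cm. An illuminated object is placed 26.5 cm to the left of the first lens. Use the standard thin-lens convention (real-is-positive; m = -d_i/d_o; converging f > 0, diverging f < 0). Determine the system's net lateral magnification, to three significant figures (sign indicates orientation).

-2.43

First lens: d_i1 = 1/(1/10.5 - 1/26.5) = 17.391 cm.
m_1 = -(17.391)/26.5 = -0.6562.
That image sits 14.609 cm in front of the second lens, so d_o2 = 14.609 cm.
Second lens: d_i2 = 1/(1/20 - 1/(14.609)) = -54.203 cm.
m_2 = -(-54.203)/(14.609) = 3.7101.
Overall magnification: m = m_1 m_2 = -2.4348.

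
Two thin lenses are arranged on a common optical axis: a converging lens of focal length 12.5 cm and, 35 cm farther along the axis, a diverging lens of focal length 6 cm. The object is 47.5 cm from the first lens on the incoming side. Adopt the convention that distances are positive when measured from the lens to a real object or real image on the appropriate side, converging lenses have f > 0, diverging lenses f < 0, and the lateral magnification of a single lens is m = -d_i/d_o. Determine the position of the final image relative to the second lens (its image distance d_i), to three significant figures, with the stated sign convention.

Applying the thin-lens equation to the first lens, 1/12.5 = 1/47.5 + 1/d_i1, which gives d_i1 = 16.964 cm.
Object distance for lens 2: d_o2 = 35 - 16.964 = 18.036 cm.
Applying the thin-lens equation again with f_2 = -6 cm and d_o2 = 18.036 cm gives d_i2 = -4.502 cm.

-4.50 cm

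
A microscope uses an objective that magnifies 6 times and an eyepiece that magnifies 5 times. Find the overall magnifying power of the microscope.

30

The overall magnification of a compound microscope is the product of the objective and eyepiece magnifications:
M = M_obj x M_eye = 6 x 5 = 30.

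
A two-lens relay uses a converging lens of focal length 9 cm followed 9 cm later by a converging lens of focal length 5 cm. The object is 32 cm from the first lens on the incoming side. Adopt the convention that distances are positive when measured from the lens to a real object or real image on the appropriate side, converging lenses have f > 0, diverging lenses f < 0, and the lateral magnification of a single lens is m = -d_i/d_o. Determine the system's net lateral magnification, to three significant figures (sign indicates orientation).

Applying the thin-lens equation to the first lens, 1/9 = 1/32 + 1/d_i1, which gives d_i1 = 12.522 cm.
Its lateral magnification is m_1 = -d_i1/d_o1 = -(12.522)/32 = -0.3913.
This image would form 12.522 cm past lens 1, i.e. 3.522 cm beyond lens 2, so it is a virtual object for lens 2: d_o2 = 9 - 12.522 = -3.522 cm.
Applying the thin-lens equation again with f_2 = 5 cm and d_o2 = -3.522 cm gives d_i2 = 2.066 cm.
m_2 = -(2.066)/(-3.522) = 0.5867.
The system's lateral magnification is m_1 m_2 = (-0.3913)(0.5867) = -0.2296.

-0.230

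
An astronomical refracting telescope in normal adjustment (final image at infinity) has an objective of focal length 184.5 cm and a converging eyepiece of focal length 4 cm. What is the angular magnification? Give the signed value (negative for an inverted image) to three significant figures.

M = -f_obj/f_eye = -184.5/(4) = -46.125.

-46.1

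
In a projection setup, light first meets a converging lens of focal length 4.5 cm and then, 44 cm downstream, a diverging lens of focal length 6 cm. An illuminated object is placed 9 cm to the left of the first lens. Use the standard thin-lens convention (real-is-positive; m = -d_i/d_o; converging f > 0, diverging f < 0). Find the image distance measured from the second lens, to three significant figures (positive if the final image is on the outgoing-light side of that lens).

-5.12 cm

Lens 1: 1/d_i1 = 1/f_1 - 1/d_o1 = 1/4.5 - 1/9 = 0.11111 cm^-1, so d_i1 = 9.000 cm.
Object distance for lens 2: d_o2 = 44 - 9.000 = 35.000 cm.
Lens 2: 1/d_i2 = 1/f_2 - 1/d_o2 = 1/(-6) - 1/(35.000) = -0.19524 cm^-1, so d_i2 = -5.122 cm.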